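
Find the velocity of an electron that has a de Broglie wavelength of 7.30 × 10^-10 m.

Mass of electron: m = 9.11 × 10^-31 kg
9.96 × 10^5 m/s

From the de Broglie relation λ = h/(mv), we solve for v:

v = h/(mλ)
v = (6.626 × 10^-34 J·s) / (9.11 × 10^-31 kg × 7.30 × 10^-10 m)
v = 9.96 × 10^5 m/s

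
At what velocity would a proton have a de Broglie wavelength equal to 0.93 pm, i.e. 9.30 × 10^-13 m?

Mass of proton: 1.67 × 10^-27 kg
4.27 × 10^5 m/s

From λ = h/(mv), solve for v:

v = h/(mλ)
v = (6.626 × 10^-34 J·s) / (1.67 × 10^-27 kg × 9.30 × 10^-13 m)
v = 4.27 × 10^5 m/s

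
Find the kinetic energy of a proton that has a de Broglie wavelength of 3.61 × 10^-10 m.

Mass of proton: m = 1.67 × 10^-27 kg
1.01 × 10^-21 J (or 6.30 × 10^-3 eV)

From λ = h/√(2mKE), we solve for KE:

λ² = h²/(2mKE)
KE = h²/(2mλ²)
KE = (6.626 × 10^-34 J·s)² / (2 × 1.67 × 10^-27 kg × (3.61 × 10^-10 m)²)
KE = 1.01 × 10^-21 J
KE = 6.30 × 10^-3 eV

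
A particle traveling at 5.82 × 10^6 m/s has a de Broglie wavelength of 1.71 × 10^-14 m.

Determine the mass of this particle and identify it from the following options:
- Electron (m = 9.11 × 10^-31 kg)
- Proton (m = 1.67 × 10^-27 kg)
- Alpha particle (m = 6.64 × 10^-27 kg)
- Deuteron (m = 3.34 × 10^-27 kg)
The particle is an alpha particle.

From λ = h/(mv), solve for mass:

m = h/(λv)
m = (6.626 × 10^-34 J·s) / (1.71 × 10^-14 m × 5.82 × 10^6 m/s)
m = 6.66 × 10^-27 kg

Comparing with the listed masses, this is closest to an alpha particle.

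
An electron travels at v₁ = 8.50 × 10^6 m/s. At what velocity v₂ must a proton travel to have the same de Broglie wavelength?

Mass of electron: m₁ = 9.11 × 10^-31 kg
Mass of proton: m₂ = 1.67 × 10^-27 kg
v₂ = 4.64 × 10^3 m/s

For equal de Broglie wavelengths: λ₁ = λ₂

h/(m₁v₁) = h/(m₂v₂)
m₁v₁ = m₂v₂
v₂ = v₁ · (m₁/m₂)

v₂ = 8.50 × 10^6 m/s × (9.11 × 10^-31 kg / 1.67 × 10^-27 kg)
v₂ = 4.64 × 10^3 m/s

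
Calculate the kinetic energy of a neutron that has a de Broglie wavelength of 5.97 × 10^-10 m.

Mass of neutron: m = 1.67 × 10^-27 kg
3.69 × 10^-22 J (or 2.30 × 10^-3 eV)

From λ = h/√(2mKE), we solve for KE:

λ² = h²/(2mKE)
KE = h²/(2mλ²)
KE = (6.626 × 10^-34 J·s)² / (2 × 1.67 × 10^-27 kg × (5.97 × 10^-10 m)²)
KE = 3.69 × 10^-22 J
KE = 2.30 × 10^-3 eV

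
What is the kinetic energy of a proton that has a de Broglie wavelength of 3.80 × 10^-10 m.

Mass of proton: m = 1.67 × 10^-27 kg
9.10 × 10^-22 J (or 5.68 × 10^-3 eV)

From λ = h/√(2mKE), we solve for KE:

λ² = h²/(2mKE)
KE = h²/(2mλ²)
KE = (6.626 × 10^-34 J·s)² / (2 × 1.67 × 10^-27 kg × (3.80 × 10^-10 m)²)
KE = 9.10 × 10^-22 J
KE = 5.68 × 10^-3 eV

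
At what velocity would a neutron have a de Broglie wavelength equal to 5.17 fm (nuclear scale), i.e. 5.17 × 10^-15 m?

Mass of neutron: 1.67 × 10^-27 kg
7.67 × 10^7 m/s

From λ = h/(mv), solve for v:

v = h/(mλ)
v = (6.626 × 10^-34 J·s) / (1.67 × 10^-27 kg × 5.17 × 10^-15 m)
v = 7.67 × 10^7 m/s

Note: This velocity is 25.6% of the speed of light, so relativistic corrections would be needed for a more accurate calculation.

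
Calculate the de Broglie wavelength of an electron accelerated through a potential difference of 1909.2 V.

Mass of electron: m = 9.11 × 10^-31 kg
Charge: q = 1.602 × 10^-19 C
2.81 × 10^-11 m

When a particle is accelerated through voltage V, it gains kinetic energy KE = qV.

The de Broglie wavelength is then λ = h/√(2mqV):

λ = h/√(2mqV)
λ = (6.626 × 10^-34 J·s) / √(2 × 9.11 × 10^-31 kg × 1.602 × 10^-19 C × 1909.2 V)
λ = 2.81 × 10^-11 m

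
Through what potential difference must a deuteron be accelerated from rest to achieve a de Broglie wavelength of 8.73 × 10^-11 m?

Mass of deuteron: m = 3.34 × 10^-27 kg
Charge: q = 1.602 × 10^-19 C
5.38 × 10^-2 V

From λ = h/√(2mqV), we solve for V:

λ² = h²/(2mqV)
V = h²/(2mqλ²)
V = (6.626 × 10^-34 J·s)² / (2 × 3.34 × 10^-27 kg × 1.602 × 10^-19 C × (8.73 × 10^-11 m)²)
V = 5.38 × 10^-2 V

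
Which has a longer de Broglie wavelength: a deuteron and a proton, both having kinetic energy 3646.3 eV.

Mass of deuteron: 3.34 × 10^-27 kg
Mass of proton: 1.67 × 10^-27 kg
The proton has the longer wavelength.

Using λ = h/√(2mKE):

For deuteron: λ₁ = h/√(2m₁KE) = 3.35 × 10^-13 m
For proton: λ₂ = h/√(2m₂KE) = 4.74 × 10^-13 m

Since λ ∝ 1/√m at constant kinetic energy, the lighter particle has the longer wavelength.

The proton has the longer de Broglie wavelength.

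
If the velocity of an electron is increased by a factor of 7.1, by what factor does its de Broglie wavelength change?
The wavelength decreases by a factor of 7.1.

From λ = h/(mv), the wavelength is inversely proportional to velocity:

λ ∝ 1/v

If v → 7.1v, then λ → λ/7.1

When velocity is increased by a factor of 7.1, the wavelength decreases by a factor of 7.1.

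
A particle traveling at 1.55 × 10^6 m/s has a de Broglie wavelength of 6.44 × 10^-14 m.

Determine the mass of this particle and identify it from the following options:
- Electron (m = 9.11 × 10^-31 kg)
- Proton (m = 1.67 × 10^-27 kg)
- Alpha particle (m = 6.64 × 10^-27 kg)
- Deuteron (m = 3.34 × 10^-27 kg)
The particle is an alpha particle.

From λ = h/(mv), solve for mass:

m = h/(λv)
m = (6.626 × 10^-34 J·s) / (6.44 × 10^-14 m × 1.55 × 10^6 m/s)
m = 6.64 × 10^-27 kg

Comparing with the listed masses, this is closest to an alpha particle.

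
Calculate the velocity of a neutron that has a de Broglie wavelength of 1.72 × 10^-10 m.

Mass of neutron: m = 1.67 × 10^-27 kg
2.31 × 10^3 m/s

From the de Broglie relation λ = h/(mv), we solve for v:

v = h/(mλ)
v = (6.626 × 10^-34 J·s) / (1.67 × 10^-27 kg × 1.72 × 10^-10 m)
v = 2.31 × 10^3 m/s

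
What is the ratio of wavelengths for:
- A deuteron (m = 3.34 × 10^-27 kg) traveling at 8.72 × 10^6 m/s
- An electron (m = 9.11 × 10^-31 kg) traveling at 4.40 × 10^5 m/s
λ₁/λ₂ = 1.38 × 10^-5

Using λ = h/(mv):

λ₁ = h/(m₁v₁) = 2.28 × 10^-14 m
λ₂ = h/(m₂v₂) = 1.65 × 10^-9 m

Ratio λ₁/λ₂ = (m₂v₂)/(m₁v₁)
         = (9.11 × 10^-31 kg × 4.40 × 10^5 m/s) / (3.34 × 10^-27 kg × 8.72 × 10^6 m/s)
         = 1.38 × 10^-5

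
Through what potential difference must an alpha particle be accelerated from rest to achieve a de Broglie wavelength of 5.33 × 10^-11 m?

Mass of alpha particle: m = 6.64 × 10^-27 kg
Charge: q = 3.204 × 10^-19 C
3.63 × 10^-2 V

From λ = h/√(2mqV), we solve for V:

λ² = h²/(2mqV)
V = h²/(2mqλ²)
V = (6.626 × 10^-34 J·s)² / (2 × 6.64 × 10^-27 kg × 3.204 × 10^-19 C × (5.33 × 10^-11 m)²)
V = 3.63 × 10^-2 V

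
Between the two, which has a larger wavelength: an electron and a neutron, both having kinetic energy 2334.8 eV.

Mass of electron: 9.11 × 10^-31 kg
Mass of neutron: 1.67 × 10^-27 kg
The electron has the longer wavelength.

Using λ = h/√(2mKE):

For electron: λ₁ = h/√(2m₁KE) = 2.54 × 10^-11 m
For neutron: λ₂ = h/√(2m₂KE) = 5.93 × 10^-13 m

Since λ ∝ 1/√m at constant kinetic energy, the lighter particle has the longer wavelength.

The electron has the longer de Broglie wavelength.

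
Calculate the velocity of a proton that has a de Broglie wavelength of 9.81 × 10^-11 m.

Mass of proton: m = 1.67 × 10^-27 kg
4.04 × 10^3 m/s

From the de Broglie relation λ = h/(mv), we solve for v:

v = h/(mλ)
v = (6.626 × 10^-34 J·s) / (1.67 × 10^-27 kg × 9.81 × 10^-11 m)
v = 4.04 × 10^3 m/s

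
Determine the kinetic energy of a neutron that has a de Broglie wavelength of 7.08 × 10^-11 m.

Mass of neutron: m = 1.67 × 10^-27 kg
2.62 × 10^-20 J (or 0.164 eV)

From λ = h/√(2mKE), we solve for KE:

λ² = h²/(2mKE)
KE = h²/(2mλ²)
KE = (6.626 × 10^-34 J·s)² / (2 × 1.67 × 10^-27 kg × (7.08 × 10^-11 m)²)
KE = 2.62 × 10^-20 J
KE = 0.164 eV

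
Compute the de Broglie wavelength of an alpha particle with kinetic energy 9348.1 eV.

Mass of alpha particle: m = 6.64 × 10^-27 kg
1.49 × 10^-13 m

Using λ = h/√(2mKE):

First convert KE to Joules: KE = 9348.1 eV = 1.498 × 10^-15 J

λ = h/√(2mKE)
λ = (6.626 × 10^-34 J·s) / √(2 × 6.64 × 10^-27 kg × 1.498 × 10^-15 J)
λ = 1.49 × 10^-13 m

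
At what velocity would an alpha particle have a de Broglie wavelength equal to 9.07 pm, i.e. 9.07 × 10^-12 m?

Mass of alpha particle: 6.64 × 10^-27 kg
1.10 × 10^4 m/s

From λ = h/(mv), solve for v:

v = h/(mλ)
v = (6.626 × 10^-34 J·s) / (6.64 × 10^-27 kg × 9.07 × 10^-12 m)
v = 1.10 × 10^4 m/s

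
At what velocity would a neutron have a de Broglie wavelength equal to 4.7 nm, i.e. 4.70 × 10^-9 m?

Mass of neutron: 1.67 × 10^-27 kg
8.44 × 10^1 m/s

From λ = h/(mv), solve for v:

v = h/(mλ)
v = (6.626 × 10^-34 J·s) / (1.67 × 10^-27 kg × 4.70 × 10^-9 m)
v = 8.44 × 10^1 m/s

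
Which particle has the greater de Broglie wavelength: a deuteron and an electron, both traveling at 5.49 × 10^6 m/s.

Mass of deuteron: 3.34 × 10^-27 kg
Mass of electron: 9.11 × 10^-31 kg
The electron has the longer wavelength.

Using λ = h/(mv), since both particles have the same velocity, the wavelength depends only on mass.

For deuteron: λ₁ = h/(m₁v) = 3.61 × 10^-14 m
For electron: λ₂ = h/(m₂v) = 1.32 × 10^-10 m

Since λ ∝ 1/m at constant velocity, the lighter particle has the longer wavelength.

The electron has the longer de Broglie wavelength.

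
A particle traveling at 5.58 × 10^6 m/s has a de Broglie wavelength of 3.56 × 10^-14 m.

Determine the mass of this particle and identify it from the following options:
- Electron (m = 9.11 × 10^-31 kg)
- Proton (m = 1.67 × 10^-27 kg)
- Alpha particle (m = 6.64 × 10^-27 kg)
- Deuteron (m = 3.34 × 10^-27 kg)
The particle is a deuteron.

From λ = h/(mv), solve for mass:

m = h/(λv)
m = (6.626 × 10^-34 J·s) / (3.56 × 10^-14 m × 5.58 × 10^6 m/s)
m = 3.34 × 10^-27 kg

Comparing with the listed masses, this is closest to a deuteron.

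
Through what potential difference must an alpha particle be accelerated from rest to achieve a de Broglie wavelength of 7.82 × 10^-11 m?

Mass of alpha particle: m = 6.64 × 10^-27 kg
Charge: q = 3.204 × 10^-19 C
1.69 × 10^-2 V

From λ = h/√(2mqV), we solve for V:

λ² = h²/(2mqV)
V = h²/(2mqλ²)
V = (6.626 × 10^-34 J·s)² / (2 × 6.64 × 10^-27 kg × 3.204 × 10^-19 C × (7.82 × 10^-11 m)²)
V = 1.69 × 10^-2 V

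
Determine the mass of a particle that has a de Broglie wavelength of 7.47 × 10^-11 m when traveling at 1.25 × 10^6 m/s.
7.10 × 10^-30 kg

From the de Broglie relation λ = h/(mv), we solve for m:

m = h/(λv)
m = (6.626 × 10^-34 J·s) / (7.47 × 10^-11 m × 1.25 × 10^6 m/s)
m = 7.10 × 10^-30 kg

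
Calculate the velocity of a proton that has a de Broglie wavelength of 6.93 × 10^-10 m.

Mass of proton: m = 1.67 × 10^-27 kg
5.73 × 10^2 m/s

From the de Broglie relation λ = h/(mv), we solve for v:

v = h/(mλ)
v = (6.626 × 10^-34 J·s) / (1.67 × 10^-27 kg × 6.93 × 10^-10 m)
v = 5.73 × 10^2 m/s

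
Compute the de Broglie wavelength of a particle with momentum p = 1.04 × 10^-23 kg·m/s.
6.37 × 10^-11 m

Using the de Broglie relation λ = h/p:

λ = h/p
λ = (6.626 × 10^-34 J·s) / (1.04 × 10^-23 kg·m/s)
λ = 6.37 × 10^-11 m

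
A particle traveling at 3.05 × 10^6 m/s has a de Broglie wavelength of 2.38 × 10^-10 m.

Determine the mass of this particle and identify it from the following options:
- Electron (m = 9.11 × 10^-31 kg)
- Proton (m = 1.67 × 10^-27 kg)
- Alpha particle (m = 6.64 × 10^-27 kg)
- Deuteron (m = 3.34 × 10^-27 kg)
The particle is an electron.

From λ = h/(mv), solve for mass:

m = h/(λv)
m = (6.626 × 10^-34 J·s) / (2.38 × 10^-10 m × 3.05 × 10^6 m/s)
m = 9.13 × 10^-31 kg

Comparing with the listed masses, this is closest to an electron.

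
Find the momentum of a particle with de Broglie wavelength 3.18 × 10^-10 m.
2.08 × 10^-24 kg·m/s

From the de Broglie relation λ = h/p, we solve for p:

p = h/λ
p = (6.626 × 10^-34 J·s) / (3.18 × 10^-10 m)
p = 2.08 × 10^-24 kg·m/s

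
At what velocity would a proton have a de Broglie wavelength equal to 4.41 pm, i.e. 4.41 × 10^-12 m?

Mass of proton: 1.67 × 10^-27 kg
9.00 × 10^4 m/s

From λ = h/(mv), solve for v:

v = h/(mλ)
v = (6.626 × 10^-34 J·s) / (1.67 × 10^-27 kg × 4.41 × 10^-12 m)
v = 9.00 × 10^4 m/s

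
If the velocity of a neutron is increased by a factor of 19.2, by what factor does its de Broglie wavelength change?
The wavelength decreases by a factor of 19.2.

From λ = h/(mv), the wavelength is inversely proportional to velocity:

λ ∝ 1/v

If v → 19.2v, then λ → λ/19.2

When velocity is increased by a factor of 19.2, the wavelength decreases by a factor of 19.2.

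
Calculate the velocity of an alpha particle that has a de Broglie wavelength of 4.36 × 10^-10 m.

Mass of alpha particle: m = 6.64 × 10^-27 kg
2.29 × 10^2 m/s

From the de Broglie relation λ = h/(mv), we solve for v:

v = h/(mλ)
v = (6.626 × 10^-34 J·s) / (6.64 × 10^-27 kg × 4.36 × 10^-10 m)
v = 2.29 × 10^2 m/s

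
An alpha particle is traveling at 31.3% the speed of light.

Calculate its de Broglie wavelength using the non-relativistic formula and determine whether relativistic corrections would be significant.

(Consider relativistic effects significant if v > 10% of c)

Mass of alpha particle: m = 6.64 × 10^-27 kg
Yes, relativistic corrections are needed.

Using the non-relativistic de Broglie formula λ = h/(mv):

v = 31.3% × c = 9.384 × 10^7 m/s

λ = h/(mv)
λ = (6.626 × 10^-34 J·s) / (6.64 × 10^-27 kg × 9.384 × 10^7 m/s)
λ = 1.06 × 10^-15 m

Since v = 31.3% of c > 10% of c, relativistic corrections ARE significant and the actual wavelength would differ from this non-relativistic estimate.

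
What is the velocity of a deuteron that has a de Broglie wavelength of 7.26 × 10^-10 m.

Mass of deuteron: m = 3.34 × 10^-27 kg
2.73 × 10^2 m/s

From the de Broglie relation λ = h/(mv), we solve for v:

v = h/(mλ)
v = (6.626 × 10^-34 J·s) / (3.34 × 10^-27 kg × 7.26 × 10^-10 m)
v = 2.73 × 10^2 m/s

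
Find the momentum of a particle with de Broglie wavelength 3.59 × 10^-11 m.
1.85 × 10^-23 kg·m/s

From the de Broglie relation λ = h/p, we solve for p:

p = h/λ
p = (6.626 × 10^-34 J·s) / (3.59 × 10^-11 m)
p = 1.85 × 10^-23 kg·m/s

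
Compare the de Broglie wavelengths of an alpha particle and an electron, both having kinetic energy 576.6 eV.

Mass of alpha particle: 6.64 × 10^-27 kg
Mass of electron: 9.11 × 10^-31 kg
The electron has the longer wavelength.

Using λ = h/√(2mKE):

For alpha particle: λ₁ = h/√(2m₁KE) = 5.98 × 10^-13 m
For electron: λ₂ = h/√(2m₂KE) = 5.11 × 10^-11 m

Since λ ∝ 1/√m at constant kinetic energy, the lighter particle has the longer wavelength.

The electron has the longer de Broglie wavelength.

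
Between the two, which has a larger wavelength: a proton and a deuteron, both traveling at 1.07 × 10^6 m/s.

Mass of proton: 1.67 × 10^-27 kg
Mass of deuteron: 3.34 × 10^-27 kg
The proton has the longer wavelength.

Using λ = h/(mv), since both particles have the same velocity, the wavelength depends only on mass.

For proton: λ₁ = h/(m₁v) = 3.71 × 10^-13 m
For deuteron: λ₂ = h/(m₂v) = 1.85 × 10^-13 m

Since λ ∝ 1/m at constant velocity, the lighter particle has the longer wavelength.

The proton has the longer de Broglie wavelength.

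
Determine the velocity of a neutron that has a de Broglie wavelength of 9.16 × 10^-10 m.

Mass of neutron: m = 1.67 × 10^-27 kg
4.33 × 10^2 m/s

From the de Broglie relation λ = h/(mv), we solve for v:

v = h/(mλ)
v = (6.626 × 10^-34 J·s) / (1.67 × 10^-27 kg × 9.16 × 10^-10 m)
v = 4.33 × 10^2 m/s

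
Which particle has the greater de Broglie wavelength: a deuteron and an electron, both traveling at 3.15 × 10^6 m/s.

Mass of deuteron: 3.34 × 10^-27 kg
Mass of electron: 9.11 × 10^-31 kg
The electron has the longer wavelength.

Using λ = h/(mv), since both particles have the same velocity, the wavelength depends only on mass.

For deuteron: λ₁ = h/(m₁v) = 6.30 × 10^-14 m
For electron: λ₂ = h/(m₂v) = 2.31 × 10^-10 m

Since λ ∝ 1/m at constant velocity, the lighter particle has the longer wavelength.

The electron has the longer de Broglie wavelength.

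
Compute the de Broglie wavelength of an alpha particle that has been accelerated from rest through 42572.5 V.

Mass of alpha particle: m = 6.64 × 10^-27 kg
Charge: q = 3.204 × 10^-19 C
4.92 × 10^-14 m

When a particle is accelerated through voltage V, it gains kinetic energy KE = qV.

The de Broglie wavelength is then λ = h/√(2mqV):

λ = h/√(2mqV)
λ = (6.626 × 10^-34 J·s) / √(2 × 6.64 × 10^-27 kg × 3.204 × 10^-19 C × 42572.5 V)
λ = 4.92 × 10^-14 m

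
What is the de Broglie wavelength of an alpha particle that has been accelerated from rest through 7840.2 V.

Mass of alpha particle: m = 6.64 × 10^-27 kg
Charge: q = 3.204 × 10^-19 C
1.15 × 10^-13 m

When a particle is accelerated through voltage V, it gains kinetic energy KE = qV.

The de Broglie wavelength is then λ = h/√(2mqV):

λ = h/√(2mqV)
λ = (6.626 × 10^-34 J·s) / √(2 × 6.64 × 10^-27 kg × 3.204 × 10^-19 C × 7840.2 V)
λ = 1.15 × 10^-13 m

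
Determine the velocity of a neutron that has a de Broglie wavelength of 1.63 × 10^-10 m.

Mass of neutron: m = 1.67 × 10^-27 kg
2.43 × 10^3 m/s

From the de Broglie relation λ = h/(mv), we solve for v:

v = h/(mλ)
v = (6.626 × 10^-34 J·s) / (1.67 × 10^-27 kg × 1.63 × 10^-10 m)
v = 2.43 × 10^3 m/s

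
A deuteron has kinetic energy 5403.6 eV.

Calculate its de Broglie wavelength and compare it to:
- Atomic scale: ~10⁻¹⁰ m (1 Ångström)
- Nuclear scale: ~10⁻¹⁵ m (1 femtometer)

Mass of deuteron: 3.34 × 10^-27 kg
λ = 2.76 × 10^-13 m, which is between nuclear and atomic scales.

Using λ = h/√(2mKE):

KE = 5403.6 eV = 8.658 × 10^-16 J

λ = h/√(2mKE)
λ = (6.626 × 10^-34 J·s) / √(2 × 3.34 × 10^-27 kg × 8.658 × 10^-16 J)
λ = 2.76 × 10^-13 m

Comparison:
- Atomic scale (10⁻¹⁰ m): λ is 0.0028× this size
- Nuclear scale (10⁻¹⁵ m): λ is 2.8e+02× this size

The wavelength is between nuclear and atomic scales.

This wavelength is appropriate for probing atomic structure but too large for nuclear physics experiments.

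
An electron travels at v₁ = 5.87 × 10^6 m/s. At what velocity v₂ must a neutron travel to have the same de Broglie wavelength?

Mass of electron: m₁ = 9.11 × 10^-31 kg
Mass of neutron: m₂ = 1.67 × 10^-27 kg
v₂ = 3.20 × 10^3 m/s

For equal de Broglie wavelengths: λ₁ = λ₂

h/(m₁v₁) = h/(m₂v₂)
m₁v₁ = m₂v₂
v₂ = v₁ · (m₁/m₂)

v₂ = 5.87 × 10^6 m/s × (9.11 × 10^-31 kg / 1.67 × 10^-27 kg)
v₂ = 3.20 × 10^3 m/s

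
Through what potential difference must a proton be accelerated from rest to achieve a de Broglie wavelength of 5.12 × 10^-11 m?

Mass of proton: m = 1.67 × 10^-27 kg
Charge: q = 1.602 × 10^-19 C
3.13 × 10^-1 V

From λ = h/√(2mqV), we solve for V:

λ² = h²/(2mqV)
V = h²/(2mqλ²)
V = (6.626 × 10^-34 J·s)² / (2 × 1.67 × 10^-27 kg × 1.602 × 10^-19 C × (5.12 × 10^-11 m)²)
V = 3.13 × 10^-1 V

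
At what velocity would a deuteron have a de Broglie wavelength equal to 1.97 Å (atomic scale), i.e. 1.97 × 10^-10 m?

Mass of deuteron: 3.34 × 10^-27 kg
1.01 × 10^3 m/s

From λ = h/(mv), solve for v:

v = h/(mλ)
v = (6.626 × 10^-34 J·s) / (3.34 × 10^-27 kg × 1.97 × 10^-10 m)
v = 1.01 × 10^3 m/s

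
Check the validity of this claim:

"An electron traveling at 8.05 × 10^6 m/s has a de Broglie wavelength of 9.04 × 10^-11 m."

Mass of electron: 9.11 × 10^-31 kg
True

The claim is correct.

Using λ = h/(mv):
λ = (6.626 × 10^-34 J·s) / (9.11 × 10^-31 kg × 8.05 × 10^6 m/s)
λ = 9.04 × 10^-11 m

This matches the claimed value.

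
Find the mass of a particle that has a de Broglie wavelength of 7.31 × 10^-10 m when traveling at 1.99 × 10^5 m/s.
4.55 × 10^-30 kg

From the de Broglie relation λ = h/(mv), we solve for m:

m = h/(λv)
m = (6.626 × 10^-34 J·s) / (7.31 × 10^-10 m × 1.99 × 10^5 m/s)
m = 4.55 × 10^-30 kg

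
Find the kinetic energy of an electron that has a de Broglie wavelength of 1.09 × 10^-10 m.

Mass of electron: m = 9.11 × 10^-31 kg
2.03 × 10^-17 J (or 127 eV)

From λ = h/√(2mKE), we solve for KE:

λ² = h²/(2mKE)
KE = h²/(2mλ²)
KE = (6.626 × 10^-34 J·s)² / (2 × 9.11 × 10^-31 kg × (1.09 × 10^-10 m)²)
KE = 2.03 × 10^-17 J
KE = 127 eV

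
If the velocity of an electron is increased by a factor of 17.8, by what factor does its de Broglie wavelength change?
The wavelength decreases by a factor of 17.8.

From λ = h/(mv), the wavelength is inversely proportional to velocity:

λ ∝ 1/v

If v → 17.8v, then λ → λ/17.8

When velocity is increased by a factor of 17.8, the wavelength decreases by a factor of 17.8.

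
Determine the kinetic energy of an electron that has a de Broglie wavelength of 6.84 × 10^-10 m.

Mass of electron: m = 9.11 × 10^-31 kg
5.15 × 10^-19 J (or 3.21 eV)

From λ = h/√(2mKE), we solve for KE:

λ² = h²/(2mKE)
KE = h²/(2mλ²)
KE = (6.626 × 10^-34 J·s)² / (2 × 9.11 × 10^-31 kg × (6.84 × 10^-10 m)²)
KE = 5.15 × 10^-19 J
KE = 3.21 eV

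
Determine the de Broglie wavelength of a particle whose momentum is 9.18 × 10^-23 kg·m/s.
7.22 × 10^-12 m

Using the de Broglie relation λ = h/p:

λ = h/p
λ = (6.626 × 10^-34 J·s) / (9.18 × 10^-23 kg·m/s)
λ = 7.22 × 10^-12 m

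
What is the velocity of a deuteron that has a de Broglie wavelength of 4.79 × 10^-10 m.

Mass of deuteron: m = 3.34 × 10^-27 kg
4.14 × 10^2 m/s

From the de Broglie relation λ = h/(mv), we solve for v:

v = h/(mλ)
v = (6.626 × 10^-34 J·s) / (3.34 × 10^-27 kg × 4.79 × 10^-10 m)
v = 4.14 × 10^2 m/s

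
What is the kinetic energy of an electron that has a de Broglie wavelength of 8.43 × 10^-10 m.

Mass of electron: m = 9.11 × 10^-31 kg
3.39 × 10^-19 J (or 2.12 eV)

From λ = h/√(2mKE), we solve for KE:

λ² = h²/(2mKE)
KE = h²/(2mλ²)
KE = (6.626 × 10^-34 J·s)² / (2 × 9.11 × 10^-31 kg × (8.43 × 10^-10 m)²)
KE = 3.39 × 10^-19 J
KE = 2.12 eV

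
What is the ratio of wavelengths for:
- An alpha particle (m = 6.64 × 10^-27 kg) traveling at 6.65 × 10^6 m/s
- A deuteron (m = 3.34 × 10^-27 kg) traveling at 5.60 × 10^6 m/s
λ₁/λ₂ = 0.424

Using λ = h/(mv):

λ₁ = h/(m₁v₁) = 1.50 × 10^-14 m
λ₂ = h/(m₂v₂) = 3.54 × 10^-14 m

Ratio λ₁/λ₂ = (m₂v₂)/(m₁v₁)
         = (3.34 × 10^-27 kg × 5.60 × 10^6 m/s) / (6.64 × 10^-27 kg × 6.65 × 10^6 m/s)
         = 0.424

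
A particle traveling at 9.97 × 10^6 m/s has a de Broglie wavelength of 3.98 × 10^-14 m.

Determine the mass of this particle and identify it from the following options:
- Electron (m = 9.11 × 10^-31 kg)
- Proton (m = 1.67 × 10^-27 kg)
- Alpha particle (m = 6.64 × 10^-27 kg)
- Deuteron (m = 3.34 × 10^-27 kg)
The particle is a proton.

From λ = h/(mv), solve for mass:

m = h/(λv)
m = (6.626 × 10^-34 J·s) / (3.98 × 10^-14 m × 9.97 × 10^6 m/s)
m = 1.67 × 10^-27 kg

Comparing with the listed masses, this is closest to a proton.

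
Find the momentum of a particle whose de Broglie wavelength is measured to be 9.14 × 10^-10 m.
7.25 × 10^-25 kg·m/s

From the de Broglie relation λ = h/p, we solve for p:

p = h/λ
p = (6.626 × 10^-34 J·s) / (9.14 × 10^-10 m)
p = 7.25 × 10^-25 kg·m/s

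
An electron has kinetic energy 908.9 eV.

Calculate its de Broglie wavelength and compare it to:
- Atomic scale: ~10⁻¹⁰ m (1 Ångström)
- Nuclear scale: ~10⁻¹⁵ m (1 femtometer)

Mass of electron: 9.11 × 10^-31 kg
λ = 4.07 × 10^-11 m, which is between nuclear and atomic scales.

Using λ = h/√(2mKE):

KE = 908.9 eV = 1.456 × 10^-16 J

λ = h/√(2mKE)
λ = (6.626 × 10^-34 J·s) / √(2 × 9.11 × 10^-31 kg × 1.456 × 10^-16 J)
λ = 4.07 × 10^-11 m

Comparison:
- Atomic scale (10⁻¹⁰ m): λ is 0.41× this size
- Nuclear scale (10⁻¹⁵ m): λ is 4.1e+04× this size

The wavelength is between nuclear and atomic scales.

This wavelength is appropriate for probing atomic structure but too large for nuclear physics experiments.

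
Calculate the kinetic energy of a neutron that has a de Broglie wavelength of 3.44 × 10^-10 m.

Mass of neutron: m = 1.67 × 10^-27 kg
1.11 × 10^-21 J (or 6.93 × 10^-3 eV)

From λ = h/√(2mKE), we solve for KE:

λ² = h²/(2mKE)
KE = h²/(2mλ²)
KE = (6.626 × 10^-34 J·s)² / (2 × 1.67 × 10^-27 kg × (3.44 × 10^-10 m)²)
KE = 1.11 × 10^-21 J
KE = 6.93 × 10^-3 eV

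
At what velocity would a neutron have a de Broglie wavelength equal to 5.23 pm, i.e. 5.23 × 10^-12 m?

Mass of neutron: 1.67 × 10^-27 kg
7.59 × 10^4 m/s

From λ = h/(mv), solve for v:

v = h/(mλ)
v = (6.626 × 10^-34 J·s) / (1.67 × 10^-27 kg × 5.23 × 10^-12 m)
v = 7.59 × 10^4 m/s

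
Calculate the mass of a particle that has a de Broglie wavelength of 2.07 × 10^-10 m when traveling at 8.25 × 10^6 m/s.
3.88 × 10^-31 kg

From the de Broglie relation λ = h/(mv), we solve for m:

m = h/(λv)
m = (6.626 × 10^-34 J·s) / (2.07 × 10^-10 m × 8.25 × 10^6 m/s)
m = 3.88 × 10^-31 kg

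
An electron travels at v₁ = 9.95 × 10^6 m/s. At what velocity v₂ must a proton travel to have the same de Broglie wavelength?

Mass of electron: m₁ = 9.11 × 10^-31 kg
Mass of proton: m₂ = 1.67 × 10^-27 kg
v₂ = 5.43 × 10^3 m/s

For equal de Broglie wavelengths: λ₁ = λ₂

h/(m₁v₁) = h/(m₂v₂)
m₁v₁ = m₂v₂
v₂ = v₁ · (m₁/m₂)

v₂ = 9.95 × 10^6 m/s × (9.11 × 10^-31 kg / 1.67 × 10^-27 kg)
v₂ = 5.43 × 10^3 m/s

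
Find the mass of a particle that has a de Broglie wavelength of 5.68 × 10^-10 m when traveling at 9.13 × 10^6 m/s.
1.28 × 10^-31 kg

From the de Broglie relation λ = h/(mv), we solve for m:

m = h/(λv)
m = (6.626 × 10^-34 J·s) / (5.68 × 10^-10 m × 9.13 × 10^6 m/s)
m = 1.28 × 10^-31 kg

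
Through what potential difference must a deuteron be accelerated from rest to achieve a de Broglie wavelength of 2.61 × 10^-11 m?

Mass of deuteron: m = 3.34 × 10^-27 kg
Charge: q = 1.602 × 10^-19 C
6.02 × 10^-1 V

From λ = h/√(2mqV), we solve for V:

λ² = h²/(2mqV)
V = h²/(2mqλ²)
V = (6.626 × 10^-34 J·s)² / (2 × 3.34 × 10^-27 kg × 1.602 × 10^-19 C × (2.61 × 10^-11 m)²)
V = 6.02 × 10^-1 V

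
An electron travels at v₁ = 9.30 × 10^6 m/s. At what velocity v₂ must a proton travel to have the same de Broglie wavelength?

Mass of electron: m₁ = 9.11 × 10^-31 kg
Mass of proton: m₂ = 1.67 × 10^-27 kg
v₂ = 5.07 × 10^3 m/s

For equal de Broglie wavelengths: λ₁ = λ₂

h/(m₁v₁) = h/(m₂v₂)
m₁v₁ = m₂v₂
v₂ = v₁ · (m₁/m₂)

v₂ = 9.30 × 10^6 m/s × (9.11 × 10^-31 kg / 1.67 × 10^-27 kg)
v₂ = 5.07 × 10^3 m/s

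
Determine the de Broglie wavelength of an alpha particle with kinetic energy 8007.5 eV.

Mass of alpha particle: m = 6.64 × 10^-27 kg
1.61 × 10^-13 m

Using λ = h/√(2mKE):

First convert KE to Joules: KE = 8007.5 eV = 1.283 × 10^-15 J

λ = h/√(2mKE)
λ = (6.626 × 10^-34 J·s) / √(2 × 6.64 × 10^-27 kg × 1.283 × 10^-15 J)
λ = 1.61 × 10^-13 m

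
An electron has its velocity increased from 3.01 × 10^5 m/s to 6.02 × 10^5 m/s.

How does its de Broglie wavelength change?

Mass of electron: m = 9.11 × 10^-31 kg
The wavelength decreases by a factor of 2.

Using λ = h/(mv):

Initial wavelength: λ₁ = h/(mv₁) = 2.42 × 10^-9 m
Final wavelength: λ₂ = h/(mv₂) = 1.21 × 10^-9 m

Since λ ∝ 1/v, when velocity increases by a factor of 2, the wavelength decreases by a factor of 2.

λ₂/λ₁ = v₁/v₂ = 1/2

The wavelength decreases by a factor of 2.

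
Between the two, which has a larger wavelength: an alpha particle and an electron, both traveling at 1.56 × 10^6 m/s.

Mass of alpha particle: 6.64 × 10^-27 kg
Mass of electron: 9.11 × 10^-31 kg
The electron has the longer wavelength.

Using λ = h/(mv), since both particles have the same velocity, the wavelength depends only on mass.

For alpha particle: λ₁ = h/(m₁v) = 6.40 × 10^-14 m
For electron: λ₂ = h/(m₂v) = 4.66 × 10^-10 m

Since λ ∝ 1/m at constant velocity, the lighter particle has the longer wavelength.

The electron has the longer de Broglie wavelength.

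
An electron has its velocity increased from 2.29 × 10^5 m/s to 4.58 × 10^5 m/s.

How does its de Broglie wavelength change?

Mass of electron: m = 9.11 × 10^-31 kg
The wavelength decreases by a factor of 2.

Using λ = h/(mv):

Initial wavelength: λ₁ = h/(mv₁) = 3.18 × 10^-9 m
Final wavelength: λ₂ = h/(mv₂) = 1.59 × 10^-9 m

Since λ ∝ 1/v, when velocity increases by a factor of 2, the wavelength decreases by a factor of 2.

λ₂/λ₁ = v₁/v₂ = 1/2

The wavelength decreases by a factor of 2.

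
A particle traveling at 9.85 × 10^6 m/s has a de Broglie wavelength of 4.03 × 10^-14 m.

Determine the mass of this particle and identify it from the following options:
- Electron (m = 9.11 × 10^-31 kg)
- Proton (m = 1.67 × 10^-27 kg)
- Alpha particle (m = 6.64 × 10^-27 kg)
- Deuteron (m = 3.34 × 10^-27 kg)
The particle is a proton.

From λ = h/(mv), solve for mass:

m = h/(λv)
m = (6.626 × 10^-34 J·s) / (4.03 × 10^-14 m × 9.85 × 10^6 m/s)
m = 1.67 × 10^-27 kg

Comparing with the listed masses, this is closest to a proton.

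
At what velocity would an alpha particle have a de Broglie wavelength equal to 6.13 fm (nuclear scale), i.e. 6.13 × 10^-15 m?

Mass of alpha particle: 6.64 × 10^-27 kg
1.63 × 10^7 m/s

From λ = h/(mv), solve for v:

v = h/(mλ)
v = (6.626 × 10^-34 J·s) / (6.64 × 10^-27 kg × 6.13 × 10^-15 m)
v = 1.63 × 10^7 m/s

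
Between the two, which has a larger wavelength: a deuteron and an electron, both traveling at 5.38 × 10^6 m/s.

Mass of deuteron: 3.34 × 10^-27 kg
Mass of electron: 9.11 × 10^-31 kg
The electron has the longer wavelength.

Using λ = h/(mv), since both particles have the same velocity, the wavelength depends only on mass.

For deuteron: λ₁ = h/(m₁v) = 3.69 × 10^-14 m
For electron: λ₂ = h/(m₂v) = 1.35 × 10^-10 m

Since λ ∝ 1/m at constant velocity, the lighter particle has the longer wavelength.

The electron has the longer de Broglie wavelength.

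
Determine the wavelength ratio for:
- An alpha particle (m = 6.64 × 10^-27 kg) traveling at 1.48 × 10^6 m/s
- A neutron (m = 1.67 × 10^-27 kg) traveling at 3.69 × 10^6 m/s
λ₁/λ₂ = 0.627

Using λ = h/(mv):

λ₁ = h/(m₁v₁) = 6.74 × 10^-14 m
λ₂ = h/(m₂v₂) = 1.08 × 10^-13 m

Ratio λ₁/λ₂ = (m₂v₂)/(m₁v₁)
         = (1.67 × 10^-27 kg × 3.69 × 10^6 m/s) / (6.64 × 10^-27 kg × 1.48 × 10^6 m/s)
         = 0.627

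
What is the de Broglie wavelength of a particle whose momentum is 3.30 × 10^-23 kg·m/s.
2.01 × 10^-11 m

Using the de Broglie relation λ = h/p:

λ = h/p
λ = (6.626 × 10^-34 J·s) / (3.30 × 10^-23 kg·m/s)
λ = 2.01 × 10^-11 m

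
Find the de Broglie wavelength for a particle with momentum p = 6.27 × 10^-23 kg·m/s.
1.06 × 10^-11 m

Using the de Broglie relation λ = h/p:

λ = h/p
λ = (6.626 × 10^-34 J·s) / (6.27 × 10^-23 kg·m/s)
λ = 1.06 × 10^-11 m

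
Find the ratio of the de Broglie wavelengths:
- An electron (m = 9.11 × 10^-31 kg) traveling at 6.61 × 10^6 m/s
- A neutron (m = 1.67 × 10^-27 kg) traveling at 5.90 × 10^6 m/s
λ₁/λ₂ = 1.64 × 10^3

Using λ = h/(mv):

λ₁ = h/(m₁v₁) = 1.10 × 10^-10 m
λ₂ = h/(m₂v₂) = 6.72 × 10^-14 m

Ratio λ₁/λ₂ = (m₂v₂)/(m₁v₁)
         = (1.67 × 10^-27 kg × 5.90 × 10^6 m/s) / (9.11 × 10^-31 kg × 6.61 × 10^6 m/s)
         = 1.64 × 10^3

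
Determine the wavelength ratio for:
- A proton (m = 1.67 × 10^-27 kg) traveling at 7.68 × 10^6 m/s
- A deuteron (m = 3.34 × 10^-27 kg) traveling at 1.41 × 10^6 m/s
λ₁/λ₂ = 0.367

Using λ = h/(mv):

λ₁ = h/(m₁v₁) = 5.17 × 10^-14 m
λ₂ = h/(m₂v₂) = 1.41 × 10^-13 m

Ratio λ₁/λ₂ = (m₂v₂)/(m₁v₁)
         = (3.34 × 10^-27 kg × 1.41 × 10^6 m/s) / (1.67 × 10^-27 kg × 7.68 × 10^6 m/s)
         = 0.367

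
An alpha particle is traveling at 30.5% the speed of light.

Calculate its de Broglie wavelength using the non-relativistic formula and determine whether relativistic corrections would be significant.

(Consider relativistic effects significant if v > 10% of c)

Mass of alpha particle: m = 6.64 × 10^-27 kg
Yes, relativistic corrections are needed.

Using the non-relativistic de Broglie formula λ = h/(mv):

v = 30.5% × c = 9.144 × 10^7 m/s

λ = h/(mv)
λ = (6.626 × 10^-34 J·s) / (6.64 × 10^-27 kg × 9.144 × 10^7 m/s)
λ = 1.09 × 10^-15 m

Since v = 30.5% of c > 10% of c, relativistic corrections ARE significant and the actual wavelength would differ from this non-relativistic estimate.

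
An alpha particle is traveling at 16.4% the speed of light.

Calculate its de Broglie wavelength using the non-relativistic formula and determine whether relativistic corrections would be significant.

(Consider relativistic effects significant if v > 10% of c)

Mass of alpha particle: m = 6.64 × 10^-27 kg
Yes, relativistic corrections are needed.

Using the non-relativistic de Broglie formula λ = h/(mv):

v = 16.4% × c = 4.917 × 10^7 m/s

λ = h/(mv)
λ = (6.626 × 10^-34 J·s) / (6.64 × 10^-27 kg × 4.917 × 10^7 m/s)
λ = 2.03 × 10^-15 m

Since v = 16.4% of c > 10% of c, relativistic corrections ARE significant and the actual wavelength would differ from this non-relativistic estimate.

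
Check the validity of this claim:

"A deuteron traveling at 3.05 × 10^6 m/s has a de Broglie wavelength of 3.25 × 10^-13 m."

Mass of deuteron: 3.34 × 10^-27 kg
False

The claim is incorrect.

Using λ = h/(mv):
λ = (6.626 × 10^-34 J·s) / (3.34 × 10^-27 kg × 3.05 × 10^6 m/s)
λ = 6.50 × 10^-14 m

The actual wavelength differs from the claimed 3.25 × 10^-13 m.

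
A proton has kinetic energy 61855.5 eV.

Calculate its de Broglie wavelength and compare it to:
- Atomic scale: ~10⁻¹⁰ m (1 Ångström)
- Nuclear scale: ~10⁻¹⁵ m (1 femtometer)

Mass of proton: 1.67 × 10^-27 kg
λ = 1.15 × 10^-13 m, which is between nuclear and atomic scales.

Using λ = h/√(2mKE):

KE = 61855.5 eV = 9.910 × 10^-15 J

λ = h/√(2mKE)
λ = (6.626 × 10^-34 J·s) / √(2 × 1.67 × 10^-27 kg × 9.910 × 10^-15 J)
λ = 1.15 × 10^-13 m

Comparison:
- Atomic scale (10⁻¹⁰ m): λ is 0.0012× this size
- Nuclear scale (10⁻¹⁵ m): λ is 1.2e+02× this size

The wavelength is between nuclear and atomic scales.

This wavelength is appropriate for probing atomic structure but too large for nuclear physics experiments.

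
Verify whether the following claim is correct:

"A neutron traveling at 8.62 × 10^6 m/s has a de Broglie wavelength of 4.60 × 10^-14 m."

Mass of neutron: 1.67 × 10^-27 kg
True

The claim is correct.

Using λ = h/(mv):
λ = (6.626 × 10^-34 J·s) / (1.67 × 10^-27 kg × 8.62 × 10^6 m/s)
λ = 4.60 × 10^-14 m

This matches the claimed value.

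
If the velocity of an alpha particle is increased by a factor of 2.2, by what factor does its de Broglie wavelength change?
The wavelength decreases by a factor of 2.2.

From λ = h/(mv), the wavelength is inversely proportional to velocity:

λ ∝ 1/v

If v → 2.2v, then λ → λ/2.2

When velocity is increased by a factor of 2.2, the wavelength decreases by a factor of 2.2.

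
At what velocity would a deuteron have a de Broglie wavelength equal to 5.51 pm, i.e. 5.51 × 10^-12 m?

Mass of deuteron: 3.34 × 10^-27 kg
3.60 × 10^4 m/s

From λ = h/(mv), solve for v:

v = h/(mλ)
v = (6.626 × 10^-34 J·s) / (3.34 × 10^-27 kg × 5.51 × 10^-12 m)
v = 3.60 × 10^4 m/s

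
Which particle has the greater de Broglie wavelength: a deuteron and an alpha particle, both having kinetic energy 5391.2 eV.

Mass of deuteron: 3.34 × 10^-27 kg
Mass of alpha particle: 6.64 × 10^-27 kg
The deuteron has the longer wavelength.

Using λ = h/√(2mKE):

For deuteron: λ₁ = h/√(2m₁KE) = 2.76 × 10^-13 m
For alpha particle: λ₂ = h/√(2m₂KE) = 1.96 × 10^-13 m

Since λ ∝ 1/√m at constant kinetic energy, the lighter particle has the longer wavelength.

The deuteron has the longer de Broglie wavelength.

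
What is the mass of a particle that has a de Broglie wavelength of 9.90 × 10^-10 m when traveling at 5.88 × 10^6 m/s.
1.14 × 10^-31 kg

From the de Broglie relation λ = h/(mv), we solve for m:

m = h/(λv)
m = (6.626 × 10^-34 J·s) / (9.90 × 10^-10 m × 5.88 × 10^6 m/s)
m = 1.14 × 10^-31 kg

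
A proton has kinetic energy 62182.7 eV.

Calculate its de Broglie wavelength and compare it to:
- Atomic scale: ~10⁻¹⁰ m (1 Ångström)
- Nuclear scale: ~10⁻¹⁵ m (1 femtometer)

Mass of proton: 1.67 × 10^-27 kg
λ = 1.15 × 10^-13 m, which is between nuclear and atomic scales.

Using λ = h/√(2mKE):

KE = 62182.7 eV = 9.963 × 10^-15 J

λ = h/√(2mKE)
λ = (6.626 × 10^-34 J·s) / √(2 × 1.67 × 10^-27 kg × 9.963 × 10^-15 J)
λ = 1.15 × 10^-13 m

Comparison:
- Atomic scale (10⁻¹⁰ m): λ is 0.0011× this size
- Nuclear scale (10⁻¹⁵ m): λ is 1.1e+02× this size

The wavelength is between nuclear and atomic scales.

This wavelength is appropriate for probing atomic structure but too large for nuclear physics experiments.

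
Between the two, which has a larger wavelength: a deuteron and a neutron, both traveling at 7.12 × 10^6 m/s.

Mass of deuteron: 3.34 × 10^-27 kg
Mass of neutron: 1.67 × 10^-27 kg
The neutron has the longer wavelength.

Using λ = h/(mv), since both particles have the same velocity, the wavelength depends only on mass.

For deuteron: λ₁ = h/(m₁v) = 2.79 × 10^-14 m
For neutron: λ₂ = h/(m₂v) = 5.57 × 10^-14 m

Since λ ∝ 1/m at constant velocity, the lighter particle has the longer wavelength.

The neutron has the longer de Broglie wavelength.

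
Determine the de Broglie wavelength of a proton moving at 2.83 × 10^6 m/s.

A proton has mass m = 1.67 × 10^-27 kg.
1.40 × 10^-13 m

Using the de Broglie relation λ = h/(mv):

λ = h/(mv)
λ = (6.626 × 10^-34 J·s) / (1.67 × 10^-27 kg × 2.83 × 10^6 m/s)
λ = 1.40 × 10^-13 m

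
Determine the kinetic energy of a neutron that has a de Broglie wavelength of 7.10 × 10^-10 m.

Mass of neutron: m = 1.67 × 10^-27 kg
2.61 × 10^-22 J (or 1.63 × 10^-3 eV)

From λ = h/√(2mKE), we solve for KE:

λ² = h²/(2mKE)
KE = h²/(2mλ²)
KE = (6.626 × 10^-34 J·s)² / (2 × 1.67 × 10^-27 kg × (7.10 × 10^-10 m)²)
KE = 2.61 × 10^-22 J
KE = 1.63 × 10^-3 eV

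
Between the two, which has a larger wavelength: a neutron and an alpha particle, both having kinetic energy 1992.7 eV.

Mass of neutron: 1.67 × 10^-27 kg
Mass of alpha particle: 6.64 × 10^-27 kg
The neutron has the longer wavelength.

Using λ = h/√(2mKE):

For neutron: λ₁ = h/√(2m₁KE) = 6.42 × 10^-13 m
For alpha particle: λ₂ = h/√(2m₂KE) = 3.22 × 10^-13 m

Since λ ∝ 1/√m at constant kinetic energy, the lighter particle has the longer wavelength.

The neutron has the longer de Broglie wavelength.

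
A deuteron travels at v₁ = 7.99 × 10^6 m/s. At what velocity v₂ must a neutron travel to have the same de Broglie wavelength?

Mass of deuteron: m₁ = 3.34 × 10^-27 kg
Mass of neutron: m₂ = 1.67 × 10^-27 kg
v₂ = 1.60 × 10^7 m/s

For equal de Broglie wavelengths: λ₁ = λ₂

h/(m₁v₁) = h/(m₂v₂)
m₁v₁ = m₂v₂
v₂ = v₁ · (m₁/m₂)

v₂ = 7.99 × 10^6 m/s × (3.34 × 10^-27 kg / 1.67 × 10^-27 kg)
v₂ = 1.60 × 10^7 m/s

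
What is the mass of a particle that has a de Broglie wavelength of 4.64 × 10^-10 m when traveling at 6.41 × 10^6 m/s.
2.23 × 10^-31 kg

From the de Broglie relation λ = h/(mv), we solve for m:

m = h/(λv)
m = (6.626 × 10^-34 J·s) / (4.64 × 10^-10 m × 6.41 × 10^6 m/s)
m = 2.23 × 10^-31 kg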